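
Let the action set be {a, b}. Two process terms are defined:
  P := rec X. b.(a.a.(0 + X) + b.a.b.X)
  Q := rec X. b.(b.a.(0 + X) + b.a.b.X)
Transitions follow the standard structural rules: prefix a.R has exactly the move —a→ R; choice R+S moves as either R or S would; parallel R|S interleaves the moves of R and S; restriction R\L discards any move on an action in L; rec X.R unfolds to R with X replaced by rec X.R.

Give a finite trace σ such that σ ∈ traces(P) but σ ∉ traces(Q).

P's transition system — 6 states:
  u0 = rec X. b.(a.a.(0 + X) + b.a.b.X) :: -b-> u1
  u1 = a.a.(0 + (rec X. b.(a.a.(0 + X) + b.a.b.X))) + b.a.b.(rec X. b.(a.a.(0 + X) + b.a.b.X)) :: -a-> u2, -b-> u3
  u2 = a.(0 + (rec X. b.(a.a.(0 + X) + b.a.b.X))) :: -a-> u4
  u3 = a.b.(rec X. b.(a.a.(0 + X) + b.a.b.X)) :: -a-> u5
  u4 = 0 + (rec X. b.(a.a.(0 + X) + b.a.b.X)) :: -b-> u1
  u5 = b.(rec X. b.(a.a.(0 + X) + b.a.b.X)) :: -b-> u0
Q's transition system — 6 states:
  v0 = rec X. b.(b.a.(0 + X) + b.a.b.X) :: -b-> v1
  v1 = b.a.(0 + (rec X. b.(b.a.(0 + X) + b.a.b.X))) + b.a.b.(rec X. b.(b.a.(0 + X) + b.a.b.X)) :: -b-> v2, -b-> v3
  v2 = a.(0 + (rec X. b.(b.a.(0 + X) + b.a.b.X))) :: -a-> v4
  v3 = a.b.(rec X. b.(b.a.(0 + X) + b.a.b.X)) :: -a-> v5
  v4 = 0 + (rec X. b.(b.a.(0 + X) + b.a.b.X)) :: -b-> v1
  v5 = b.(rec X. b.(b.a.(0 + X) + b.a.b.X)) :: -b-> v0
Run σ = ⟨ba⟩ on P: start {u0}
  after b @ step 1: {u1}
  after a @ step 2: {u2}
  — P admits the full trace.
Run σ = ⟨ba⟩ on Q: start {v0}
  after b @ step 1: {v1}
  after a @ step 2: ∅ (Q stuck)

ba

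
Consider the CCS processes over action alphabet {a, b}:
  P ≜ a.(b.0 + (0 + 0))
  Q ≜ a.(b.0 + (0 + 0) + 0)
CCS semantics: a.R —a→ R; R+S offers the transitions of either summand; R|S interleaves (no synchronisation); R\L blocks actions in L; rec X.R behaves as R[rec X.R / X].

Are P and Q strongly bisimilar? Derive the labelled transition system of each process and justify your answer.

P ~ Q

Reachable graph of P (3 states):
  s0 = a.(b.0 + (0 + 0)) has moves —a→ s1
  s1 = b.0 + (0 + 0) has moves —b→ s2
  s2 = 0 has moves ·
Reachable graph of Q (3 states):
  t0 = a.(b.0 + (0 + 0) + 0) has moves —a→ t1
  t1 = b.0 + (0 + 0) + 0 has moves —b→ t2
  t2 = 0 has moves ·
Bisimilarity quotient blocks:
  B0 = {s0, t0}
  B1 = {s1, t1}
  B2 = {s2, t2}
s0 ∈ B0, t0 ∈ B0 → same block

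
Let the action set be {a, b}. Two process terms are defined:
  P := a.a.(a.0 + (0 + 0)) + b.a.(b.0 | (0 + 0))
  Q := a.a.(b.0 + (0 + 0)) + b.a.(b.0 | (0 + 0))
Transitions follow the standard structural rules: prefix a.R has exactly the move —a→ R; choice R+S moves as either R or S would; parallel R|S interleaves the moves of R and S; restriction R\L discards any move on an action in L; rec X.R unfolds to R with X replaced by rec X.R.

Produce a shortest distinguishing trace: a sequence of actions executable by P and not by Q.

P's transition system — 7 states:
  s0 = a.a.(a.0 + (0 + 0)) + b.a.(b.0 | (0 + 0)) has moves —a→ s1, —b→ s2
  s1 = a.(a.0 + (0 + 0)) has moves —a→ s3
  s2 = a.(b.0 | (0 + 0)) has moves —a→ s4
  s3 = a.0 + (0 + 0) has moves —a→ s5
  s4 = b.0 | (0 + 0) has moves —b→ s6
  s5 = 0 has moves deadlocked
  s6 = 0 | (0 + 0) has moves deadlocked
Q's transition system — 7 states:
  t0 = a.a.(b.0 + (0 + 0)) + b.a.(b.0 | (0 + 0)) has moves —a→ t1, —b→ t2
  t1 = a.(b.0 + (0 + 0)) has moves —a→ t3
  t2 = a.(b.0 | (0 + 0)) has moves —a→ t4
  t3 = b.0 + (0 + 0) has moves —b→ t5
  t4 = b.0 | (0 + 0) has moves —b→ t6
  t5 = 0 has moves deadlocked
  t6 = 0 | (0 + 0) has moves deadlocked
Run σ = ⟨aaa⟩ on P: start {s0}
  step 1 (a): {s1}
  step 2 (a): {s3}
  step 3 (a): {s5}
  ✓ P
Run σ = ⟨aaa⟩ on Q: start {t0}
  step 1 (a): {t1}
  step 2 (a): {t3}
  step 3 (a): ∅ (Q stuck)

aaa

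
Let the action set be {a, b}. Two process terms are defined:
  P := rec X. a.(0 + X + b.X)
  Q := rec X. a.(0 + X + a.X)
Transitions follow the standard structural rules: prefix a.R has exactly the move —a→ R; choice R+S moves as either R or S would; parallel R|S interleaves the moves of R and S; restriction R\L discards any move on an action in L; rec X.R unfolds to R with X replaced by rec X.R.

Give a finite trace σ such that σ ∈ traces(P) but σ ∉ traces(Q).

Reachable graph of P (2 states):
  p0 = rec X. a.(0 + X + b.X) → =a=> p1
  p1 = 0 + (rec X. a.(0 + X + b.X)) + b.(rec X. a.(0 + X + b.X)) → =a=> p1, =b=> p0
Reachable graph of Q (2 states):
  q0 = rec X. a.(0 + X + a.X) → =a=> q1
  q1 = 0 + (rec X. a.(0 + X + a.X)) + a.(rec X. a.(0 + X + a.X)) → =a=> q0, =a=> q1
Trace ⟨ab⟩ through P, begin at {p0}:
  step 1 (a): {p1}
  step 2 (b): {p0}
  ✓ P
Trace ⟨ab⟩ through Q, begin at {q0}:
  step 1 (a): {q1}
  step 2 (b): ∅  — Q cannot continue

ab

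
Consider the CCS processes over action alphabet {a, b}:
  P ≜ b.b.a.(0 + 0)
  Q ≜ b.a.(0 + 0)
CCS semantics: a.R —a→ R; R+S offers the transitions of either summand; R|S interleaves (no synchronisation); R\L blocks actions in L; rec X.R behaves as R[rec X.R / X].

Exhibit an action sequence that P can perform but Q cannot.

bb

Reachable graph of P (4 states):
  u0 = b.b.a.(0 + 0) | —b→ u1
  u1 = b.a.(0 + 0) | —b→ u2
  u2 = a.(0 + 0) | —a→ u3
  u3 = 0 + 0 | ∅
Reachable graph of Q (3 states):
  v0 = b.a.(0 + 0) | —b→ v1
  v1 = a.(0 + 0) | —a→ v2
  v2 = 0 + 0 | ∅
Run σ = ⟨bb⟩ on P: start {u0}
  [1] b ⇒ {u1}
  [2] b ⇒ {u2}
  ✓ P
Run σ = ⟨bb⟩ on Q: start {v0}
  [1] b ⇒ {v1}
  [2] b ⇒ no successor for Q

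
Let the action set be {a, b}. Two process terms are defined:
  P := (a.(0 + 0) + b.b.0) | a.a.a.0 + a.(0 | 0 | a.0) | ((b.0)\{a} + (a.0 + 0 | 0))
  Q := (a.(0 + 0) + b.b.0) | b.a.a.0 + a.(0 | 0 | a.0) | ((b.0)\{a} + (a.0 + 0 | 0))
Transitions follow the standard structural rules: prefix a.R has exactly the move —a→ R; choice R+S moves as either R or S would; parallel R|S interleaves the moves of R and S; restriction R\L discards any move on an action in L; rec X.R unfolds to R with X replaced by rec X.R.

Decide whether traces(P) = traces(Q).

traces(P) ≠ traces(Q) — witness ⟨abb⟩

Reachable graph of P (24 states):
  p0 = (a.(0 + 0) + b.b.0) | a.a.a.0 + a.(0 | 0 | a.0) | ((b.0)\{a} + (a.0 + 0 | 0)) has moves --a--▸ p1, --a--▸ p2, --a--▸ p3, --a--▸ p4, --b--▸ p5, --b--▸ p6
  p1 = (0 + 0) | a.a.a.0 has moves --a--▸ p7
  p2 = (a.(0 + 0) + b.b.0) | a.a.0 has moves --a--▸ p7, --a--▸ p8, --b--▸ p9
  p3 = 0 | 0 | a.0 | ((b.0)\{a} + (a.0 + 0 | 0)) has moves --a--▸ p10, --a--▸ p11, --b--▸ p12
  p4 = a.(0 | 0 | a.0) | 0 has moves --a--▸ p11
  p5 = a.(0 | 0 | a.0) | 0\{a} has moves --a--▸ p12
  p6 = b.0 | a.a.a.0 has moves --a--▸ p9, --b--▸ p13
  p7 = (0 + 0) | a.a.0 has moves --a--▸ p14
  p8 = (a.(0 + 0) + b.b.0) | a.0 has moves --a--▸ p14, --a--▸ p15, --b--▸ p16
  p9 = b.0 | a.a.0 has moves --a--▸ p16, --b--▸ p17
  p10 = 0 | 0 | 0 | ((b.0)\{a} + (a.0 + 0 | 0)) has moves --a--▸ p18, --b--▸ p19
  p11 = 0 | 0 | a.0 | 0 has moves --a--▸ p18
  p12 = 0 | 0 | a.0 | 0\{a} has moves --a--▸ p19
  p13 = 0 | a.a.a.0 has moves --a--▸ p17
  p14 = (0 + 0) | a.0 has moves --a--▸ p20
  p15 = (a.(0 + 0) + b.b.0) | 0 has moves --a--▸ p20, --b--▸ p21
  p16 = b.0 | a.0 has moves --a--▸ p21, --b--▸ p22
  p17 = 0 | a.a.0 has moves --a--▸ p22
  p18 = 0 | 0 | 0 | 0 has moves stopped
  p19 = 0 | 0 | 0 | 0\{a} has moves stopped
  p20 = (0 + 0) | 0 has moves stopped
  p21 = b.0 | 0 has moves --b--▸ p23
  p22 = 0 | a.0 has moves --a--▸ p23
  p23 = 0 | 0 has moves stopped
Reachable graph of Q (24 states):
  q0 = (a.(0 + 0) + b.b.0) | b.a.a.0 + a.(0 | 0 | a.0) | ((b.0)\{a} + (a.0 + 0 | 0)) has moves --a--▸ q1, --a--▸ q2, --a--▸ q3, --b--▸ q4, --b--▸ q5, --b--▸ q6
  q1 = (0 + 0) | b.a.a.0 has moves --b--▸ q7
  q2 = 0 | 0 | a.0 | ((b.0)\{a} + (a.0 + 0 | 0)) has moves --a--▸ q8, --a--▸ q9, --b--▸ q10
  q3 = a.(0 | 0 | a.0) | 0 has moves --a--▸ q9
  q4 = (a.(0 + 0) + b.b.0) | a.a.0 has moves --a--▸ q11, --a--▸ q7, --b--▸ q12
  q5 = a.(0 | 0 | a.0) | 0\{a} has moves --a--▸ q10
  q6 = b.0 | b.a.a.0 has moves --b--▸ q12, --b--▸ q13
  q7 = (0 + 0) | a.a.0 has moves --a--▸ q14
  q8 = 0 | 0 | 0 | ((b.0)\{a} + (a.0 + 0 | 0)) has moves --a--▸ q15, --b--▸ q16
  q9 = 0 | 0 | a.0 | 0 has moves --a--▸ q15
  q10 = 0 | 0 | a.0 | 0\{a} has moves --a--▸ q16
  q11 = (a.(0 + 0) + b.b.0) | a.0 has moves --a--▸ q14, --a--▸ q17, --b--▸ q18
  q12 = b.0 | a.a.0 has moves --a--▸ q18, --b--▸ q19
  q13 = 0 | b.a.a.0 has moves --b--▸ q19
  q14 = (0 + 0) | a.0 has moves --a--▸ q20
  q15 = 0 | 0 | 0 | 0 has moves stopped
  q16 = 0 | 0 | 0 | 0\{a} has moves stopped
  q17 = (a.(0 + 0) + b.b.0) | 0 has moves --a--▸ q20, --b--▸ q21
  q18 = b.0 | a.0 has moves --a--▸ q21, --b--▸ q22
  q19 = 0 | a.a.0 has moves --a--▸ q22
  q20 = (0 + 0) | 0 has moves stopped
  q21 = b.0 | 0 has moves --b--▸ q23
  q22 = 0 | a.0 has moves --a--▸ q23
  q23 = 0 | 0 has moves stopped
Trace ⟨abb⟩ through P, begin at {p0}:
  after a @ step 1: {p1, p2, p3, p4}
  after b @ step 2: {p12, p9}
  after b @ step 3: {p17}
  P completes σ.
Trace ⟨abb⟩ through Q, begin at {q0}:
  after a @ step 1: {q1, q2, q3}
  after b @ step 2: {q10, q7}
  after b @ step 3: ∅ (Q stuck)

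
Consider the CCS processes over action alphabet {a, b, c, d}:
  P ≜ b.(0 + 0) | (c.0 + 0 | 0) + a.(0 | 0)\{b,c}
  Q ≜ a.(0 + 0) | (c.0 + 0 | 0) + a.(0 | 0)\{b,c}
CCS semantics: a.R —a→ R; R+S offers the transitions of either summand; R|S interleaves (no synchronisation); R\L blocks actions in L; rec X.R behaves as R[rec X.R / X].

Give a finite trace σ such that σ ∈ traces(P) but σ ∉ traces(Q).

P's transition system — 5 states:
  u0 = b.(0 + 0) | (c.0 + 0 | 0) + a.(0 | 0)\{b,c} :: —a→ u1, —b→ u2, —c→ u3
  u1 = (0 | 0)\{b,c} :: ·
  u2 = (0 + 0) | (c.0 + 0 | 0) :: —c→ u4
  u3 = b.(0 + 0) | 0 :: —b→ u4
  u4 = (0 + 0) | 0 :: ·
Q's transition system — 5 states:
  v0 = a.(0 + 0) | (c.0 + 0 | 0) + a.(0 | 0)\{b,c} :: —a→ v1, —a→ v2, —c→ v3
  v1 = (0 + 0) | (c.0 + 0 | 0) :: —c→ v4
  v2 = (0 | 0)\{b,c} :: ·
  v3 = a.(0 + 0) | 0 :: —a→ v4
  v4 = (0 + 0) | 0 :: ·
Executing b from P (initial set {u0}):
  after b @ step 1: {u2}
  — P admits the full trace.
Executing b from Q (initial set {v0}):
  after b @ step 1: ∅  — Q cannot continue

b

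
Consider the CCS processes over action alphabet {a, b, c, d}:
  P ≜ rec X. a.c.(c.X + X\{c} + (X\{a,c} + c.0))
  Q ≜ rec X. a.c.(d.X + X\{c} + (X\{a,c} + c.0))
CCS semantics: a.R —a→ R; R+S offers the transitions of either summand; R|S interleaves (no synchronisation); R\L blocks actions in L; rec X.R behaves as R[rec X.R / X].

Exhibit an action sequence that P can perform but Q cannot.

P's transition system — 5 states:
  u0 = rec X. a.c.(c.X + X\{c} + (X\{a,c} + c.0)) ⊢ =a=> u1
  u1 = c.(c.(rec X. a.c.(c.X + X\{c} + (X\{a,c} + c.0))) + (rec X. a.c.(c.X + X\{c} + (X\{a,c} + c.0)))\{c} + ((rec X. a.c.(c.X + X\{c} + (X\{a,c} + c.0)))\{a,c} + c.0)) ⊢ =c=> u2
  u2 = c.(rec X. a.c.(c.X + X\{c} + (X\{a,c} + c.0))) + (rec X. a.c.(c.X + X\{c} + (X\{a,c} + c.0)))\{c} + ((rec X. a.c.(c.X + X\{c} + (X\{a,c} + c.0)))\{a,c} + c.0) ⊢ =a=> u3, =c=> u0, =c=> u4
  u3 = (c.(c.(rec X. a.c.(c.X + X\{c} + (X\{a,c} + c.0))) + (rec X. a.c.(c.X + X\{c} + (X\{a,c} + c.0)))\{c} + ((rec X. a.c.(c.X + X\{c} + (X\{a,c} + c.0)))\{a,c} + c.0)))\{c} ⊢ (no moves)
  u4 = 0 ⊢ (no moves)
Q's transition system — 5 states:
  v0 = rec X. a.c.(d.X + X\{c} + (X\{a,c} + c.0)) ⊢ =a=> v1
  v1 = c.(d.(rec X. a.c.(d.X + X\{c} + (X\{a,c} + c.0))) + (rec X. a.c.(d.X + X\{c} + (X\{a,c} + c.0)))\{c} + ((rec X. a.c.(d.X + X\{c} + (X\{a,c} + c.0)))\{a,c} + c.0)) ⊢ =c=> v2
  v2 = d.(rec X. a.c.(d.X + X\{c} + (X\{a,c} + c.0))) + (rec X. a.c.(d.X + X\{c} + (X\{a,c} + c.0)))\{c} + ((rec X. a.c.(d.X + X\{c} + (X\{a,c} + c.0)))\{a,c} + c.0) ⊢ =a=> v3, =c=> v4, =d=> v0
  v3 = (c.(d.(rec X. a.c.(d.X + X\{c} + (X\{a,c} + c.0))) + (rec X. a.c.(d.X + X\{c} + (X\{a,c} + c.0)))\{c} + ((rec X. a.c.(d.X + X\{c} + (X\{a,c} + c.0)))\{a,c} + c.0)))\{c} ⊢ (no moves)
  v4 = 0 ⊢ (no moves)
Run σ = ⟨acca⟩ on P: start {u0}
  after a @ step 1: {u1}
  after c @ step 2: {u2}
  after c @ step 3: {u0, u4}
  after a @ step 4: {u1}
  ✓ P
Run σ = ⟨acca⟩ on Q: start {v0}
  after a @ step 1: {v1}
  after c @ step 2: {v2}
  after c @ step 3: {v4}
  after a @ step 4: ∅ (Q stuck)

acca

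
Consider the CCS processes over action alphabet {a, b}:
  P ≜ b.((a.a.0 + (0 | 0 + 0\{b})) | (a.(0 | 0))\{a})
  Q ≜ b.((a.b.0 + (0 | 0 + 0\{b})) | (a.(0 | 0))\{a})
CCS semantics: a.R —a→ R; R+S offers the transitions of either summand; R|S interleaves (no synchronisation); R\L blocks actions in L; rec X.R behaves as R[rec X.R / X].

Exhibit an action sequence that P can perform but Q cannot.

baa

LTS(P): 4 reachable states
  u0 = b.((a.a.0 + (0 | 0 + 0\{b})) | (a.(0 | 0))\{a}) ⊢ =b=> u1
  u1 = (a.a.0 + (0 | 0 + 0\{b})) | (a.(0 | 0))\{a} ⊢ =a=> u2
  u2 = a.0 | (a.(0 | 0))\{a} ⊢ =a=> u3
  u3 = 0 | (a.(0 | 0))\{a} ⊢ ∅
LTS(Q): 4 reachable states
  v0 = b.((a.b.0 + (0 | 0 + 0\{b})) | (a.(0 | 0))\{a}) ⊢ =b=> v1
  v1 = (a.b.0 + (0 | 0 + 0\{b})) | (a.(0 | 0))\{a} ⊢ =a=> v2
  v2 = b.0 | (a.(0 | 0))\{a} ⊢ =b=> v3
  v3 = 0 | (a.(0 | 0))\{a} ⊢ ∅
Executing baa from P (initial set {u0}):
  after b @ step 1: {u1}
  after a @ step 2: {u2}
  after a @ step 3: {u3}
  ✓ P
Executing baa from Q (initial set {v0}):
  after b @ step 1: {v1}
  after a @ step 2: {v2}
  after a @ step 3: ∅  — Q cannot continue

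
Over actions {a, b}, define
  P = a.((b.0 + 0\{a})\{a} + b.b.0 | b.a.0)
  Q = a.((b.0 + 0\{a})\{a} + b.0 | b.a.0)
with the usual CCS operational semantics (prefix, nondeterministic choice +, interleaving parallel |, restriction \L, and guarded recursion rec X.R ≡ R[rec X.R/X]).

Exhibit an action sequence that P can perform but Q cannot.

abbb

Reachable graph of P (11 states):
  m0 = a.((b.0 + 0\{a})\{a} + b.b.0 | b.a.0) → -a-> m1
  m1 = (b.0 + 0\{a})\{a} + b.b.0 | b.a.0 → -b-> m2, -b-> m3, -b-> m4
  m2 = 0\{a} → ·
  m3 = b.0 | b.a.0 → -b-> m5, -b-> m6
  m4 = b.b.0 | a.0 → -a-> m7, -b-> m6
  m5 = 0 | b.a.0 → -b-> m8
  m6 = b.0 | a.0 → -a-> m9, -b-> m8
  m7 = b.b.0 | 0 → -b-> m9
  m8 = 0 | a.0 → -a-> m10
  m9 = b.0 | 0 → -b-> m10
  m10 = 0 | 0 → ·
Reachable graph of Q (8 states):
  n0 = a.((b.0 + 0\{a})\{a} + b.0 | b.a.0) → -a-> n1
  n1 = (b.0 + 0\{a})\{a} + b.0 | b.a.0 → -b-> n2, -b-> n3, -b-> n4
  n2 = 0 | b.a.0 → -b-> n5
  n3 = 0\{a} → ·
  n4 = b.0 | a.0 → -a-> n6, -b-> n5
  n5 = 0 | a.0 → -a-> n7
  n6 = b.0 | 0 → -b-> n7
  n7 = 0 | 0 → ·
Run σ = ⟨abbb⟩ on P: start {m0}
  after a @ step 1: {m1}
  after b @ step 2: {m2, m3, m4}
  after b @ step 3: {m5, m6}
  after b @ step 4: {m8}
  — P admits the full trace.
Run σ = ⟨abbb⟩ on Q: start {n0}
  after a @ step 1: {n1}
  after b @ step 2: {n2, n3, n4}
  after b @ step 3: {n5}
  after b @ step 4: ∅  — Q cannot continue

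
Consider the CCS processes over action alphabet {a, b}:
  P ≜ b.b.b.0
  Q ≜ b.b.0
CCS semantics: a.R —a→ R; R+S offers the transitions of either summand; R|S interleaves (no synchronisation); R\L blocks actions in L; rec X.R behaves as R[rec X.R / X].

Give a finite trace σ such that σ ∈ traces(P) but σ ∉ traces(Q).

bbb

P's transition system — 4 states:
  u0 = b.b.b.0 ⊢ -b-> u1
  u1 = b.b.0 ⊢ -b-> u2
  u2 = b.0 ⊢ -b-> u3
  u3 = 0 ⊢ ∅
Q's transition system — 3 states:
  v0 = b.b.0 ⊢ -b-> v1
  v1 = b.0 ⊢ -b-> v2
  v2 = 0 ⊢ ∅
Trace ⟨bbb⟩ through P, begin at {u0}:
  after b @ step 1: {u1}
  after b @ step 2: {u2}
  after b @ step 3: {u3}
  P completes σ.
Trace ⟨bbb⟩ through Q, begin at {v0}:
  after b @ step 1: {v1}
  after b @ step 2: {v2}
  after b @ step 3: ∅ (Q stuck)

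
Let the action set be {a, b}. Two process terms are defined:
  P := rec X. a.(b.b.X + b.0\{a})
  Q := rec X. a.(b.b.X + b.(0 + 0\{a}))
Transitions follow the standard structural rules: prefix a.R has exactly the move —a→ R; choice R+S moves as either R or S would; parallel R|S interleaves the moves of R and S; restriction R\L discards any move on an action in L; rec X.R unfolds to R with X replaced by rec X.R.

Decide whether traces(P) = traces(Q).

P's transition system — 4 states:
  u0 = rec X. a.(b.b.X + b.0\{a}) | —a→ u1
  u1 = b.b.(rec X. a.(b.b.X + b.0\{a})) + b.0\{a} | —b→ u2, —b→ u3
  u2 = 0\{a} | ∅
  u3 = b.(rec X. a.(b.b.X + b.0\{a})) | —b→ u0
Q's transition system — 4 states:
  v0 = rec X. a.(b.b.X + b.(0 + 0\{a})) | —a→ v1
  v1 = b.b.(rec X. a.(b.b.X + b.(0 + 0\{a}))) + b.(0 + 0\{a}) | —b→ v2, —b→ v3
  v2 = 0 + 0\{a} | ∅
  v3 = b.(rec X. a.(b.b.X + b.(0 + 0\{a}))) | —b→ v0
Coarsest stable partition (strong bisimilarity classes):
  B0 = {u0, v0}
  B1 = {u1, v1}
  B2 = {u2, v2}
  B3 = {u3, v3}
u0 ∈ B0, v0 ∈ B0 → same block
Bisimilar ⇒ trace-equivalent.

traces(P) = traces(Q)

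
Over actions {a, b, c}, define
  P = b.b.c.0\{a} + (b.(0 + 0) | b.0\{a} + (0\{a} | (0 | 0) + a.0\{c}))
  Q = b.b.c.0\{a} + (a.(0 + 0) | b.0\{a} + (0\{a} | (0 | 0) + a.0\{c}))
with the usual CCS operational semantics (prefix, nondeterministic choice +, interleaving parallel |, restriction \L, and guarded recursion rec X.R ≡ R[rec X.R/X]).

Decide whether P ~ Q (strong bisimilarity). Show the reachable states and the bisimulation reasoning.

NO

Reachable graph of P (8 states):
  p0 = b.b.c.0\{a} + (b.(0 + 0) | b.0\{a} + (0\{a} | (0 | 0) + a.0\{c})) :: -a-> p1, -b-> p2, -b-> p3, -b-> p4
  p1 = 0\{c} :: stopped
  p2 = (0 + 0) | b.0\{a} :: -b-> p5
  p3 = b.(0 + 0) | 0\{a} :: -b-> p5
  p4 = b.c.0\{a} :: -b-> p6
  p5 = (0 + 0) | 0\{a} :: stopped
  p6 = c.0\{a} :: -c-> p7
  p7 = 0\{a} :: stopped
Reachable graph of Q (8 states):
  q0 = b.b.c.0\{a} + (a.(0 + 0) | b.0\{a} + (0\{a} | (0 | 0) + a.0\{c})) :: -a-> q1, -a-> q2, -b-> q3, -b-> q4
  q1 = (0 + 0) | b.0\{a} :: -b-> q5
  q2 = 0\{c} :: stopped
  q3 = a.(0 + 0) | 0\{a} :: -a-> q5
  q4 = b.c.0\{a} :: -b-> q6
  q5 = (0 + 0) | 0\{a} :: stopped
  q6 = c.0\{a} :: -c-> q7
  q7 = 0\{a} :: stopped
Bisimilarity quotient blocks:
  B0 = {p0}
  B1 = {p2, p3, q1}
  B2 = {p1, p5, p7, q2, q5, q7}
  B3 = {p4, q4}
  B4 = {p6, q6}
  B5 = {q0}
  B6 = {q3}
p0 ∈ B0, q0 ∈ B5 → different blocks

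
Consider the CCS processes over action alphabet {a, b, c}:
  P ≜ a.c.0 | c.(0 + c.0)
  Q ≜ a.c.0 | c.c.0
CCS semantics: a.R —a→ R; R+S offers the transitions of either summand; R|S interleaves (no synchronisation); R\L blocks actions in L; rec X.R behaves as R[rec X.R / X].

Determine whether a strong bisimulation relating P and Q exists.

bisimilar

LTS(P): 9 reachable states
  m0 = a.c.0 | c.(0 + c.0) ⊢ -a-> m1, -c-> m2
  m1 = c.0 | c.(0 + c.0) ⊢ -c-> m3, -c-> m4
  m2 = a.c.0 | (0 + c.0) ⊢ -a-> m4, -c-> m5
  m3 = 0 | c.(0 + c.0) ⊢ -c-> m6
  m4 = c.0 | (0 + c.0) ⊢ -c-> m6, -c-> m7
  m5 = a.c.0 | 0 ⊢ -a-> m7
  m6 = 0 | (0 + c.0) ⊢ -c-> m8
  m7 = c.0 | 0 ⊢ -c-> m8
  m8 = 0 | 0 ⊢ ·
LTS(Q): 9 reachable states
  n0 = a.c.0 | c.c.0 ⊢ -a-> n1, -c-> n2
  n1 = c.0 | c.c.0 ⊢ -c-> n3, -c-> n4
  n2 = a.c.0 | c.0 ⊢ -a-> n4, -c-> n5
  n3 = 0 | c.c.0 ⊢ -c-> n6
  n4 = c.0 | c.0 ⊢ -c-> n6, -c-> n7
  n5 = a.c.0 | 0 ⊢ -a-> n7
  n6 = 0 | c.0 ⊢ -c-> n8
  n7 = c.0 | 0 ⊢ -c-> n8
  n8 = 0 | 0 ⊢ ·
Partition-refinement fixed point:
  B0 = {m0, n0}
  B1 = {m2, n2}
  B2 = {m3, m4, n3, n4}
  B3 = {m6, m7, n6, n7}
  B4 = {m8, n8}
  B5 = {m5, n5}
  B6 = {m1, n1}
m0 ∈ B0, n0 ∈ B0 → same block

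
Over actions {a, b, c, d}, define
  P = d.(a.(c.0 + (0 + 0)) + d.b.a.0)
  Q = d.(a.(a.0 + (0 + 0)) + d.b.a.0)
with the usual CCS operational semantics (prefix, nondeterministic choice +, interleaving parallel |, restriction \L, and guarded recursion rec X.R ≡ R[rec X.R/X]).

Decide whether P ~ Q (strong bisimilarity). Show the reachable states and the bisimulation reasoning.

LTS(P): 6 reachable states
  s0 = d.(a.(c.0 + (0 + 0)) + d.b.a.0) :: --d--▸ s1
  s1 = a.(c.0 + (0 + 0)) + d.b.a.0 :: --a--▸ s2, --d--▸ s3
  s2 = c.0 + (0 + 0) :: --c--▸ s4
  s3 = b.a.0 :: --b--▸ s5
  s4 = 0 :: ·
  s5 = a.0 :: --a--▸ s4
LTS(Q): 6 reachable states
  t0 = d.(a.(a.0 + (0 + 0)) + d.b.a.0) :: --d--▸ t1
  t1 = a.(a.0 + (0 + 0)) + d.b.a.0 :: --a--▸ t2, --d--▸ t3
  t2 = a.0 + (0 + 0) :: --a--▸ t4
  t3 = b.a.0 :: --b--▸ t5
  t4 = 0 :: ·
  t5 = a.0 :: --a--▸ t4
Bisimilarity quotient blocks:
  B0 = {s0}
  B1 = {s1}
  B2 = {s3, t3}
  B3 = {s5, t2, t5}
  B4 = {s4, t4}
  B5 = {s2}
  B6 = {t0}
  B7 = {t1}
s0 ∈ B0, t0 ∈ B6 → different blocks

NO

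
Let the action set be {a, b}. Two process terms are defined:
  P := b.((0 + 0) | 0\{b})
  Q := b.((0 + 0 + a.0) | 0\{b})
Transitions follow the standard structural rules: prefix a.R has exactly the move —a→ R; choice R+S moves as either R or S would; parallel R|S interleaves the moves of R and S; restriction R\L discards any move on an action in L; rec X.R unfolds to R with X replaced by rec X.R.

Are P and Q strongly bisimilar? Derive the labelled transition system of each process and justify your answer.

not bisimilar

Reachable graph of P (2 states):
  p0 = b.((0 + 0) | 0\{b}) → -b-> p1
  p1 = (0 + 0) | 0\{b} → (no moves)
Reachable graph of Q (3 states):
  q0 = b.((0 + 0 + a.0) | 0\{b}) → -b-> q1
  q1 = (0 + 0 + a.0) | 0\{b} → -a-> q2
  q2 = 0 | 0\{b} → (no moves)
Bisimilarity quotient blocks:
  B0 = {p0}
  B1 = {p1, q2}
  B2 = {q0}
  B3 = {q1}
p0 ∈ B0, q0 ∈ B2 → different blocks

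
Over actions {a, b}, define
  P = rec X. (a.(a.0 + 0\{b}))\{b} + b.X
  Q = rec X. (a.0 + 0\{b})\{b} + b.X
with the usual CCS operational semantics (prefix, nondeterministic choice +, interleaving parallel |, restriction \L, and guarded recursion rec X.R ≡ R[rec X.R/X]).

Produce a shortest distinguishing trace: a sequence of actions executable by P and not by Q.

LTS(P): 3 reachable states
  u0 = rec X. (a.(a.0 + 0\{b}))\{b} + b.X → =a=> u1, =b=> u0
  u1 = (a.0 + 0\{b})\{b} → =a=> u2
  u2 = 0\{b} → stopped
LTS(Q): 2 reachable states
  v0 = rec X. (a.0 + 0\{b})\{b} + b.X → =a=> v1, =b=> v0
  v1 = 0\{b} → stopped
Run σ = ⟨aa⟩ on P: start {u0}
  step 1 (a): {u1}
  step 2 (a): {u2}
  P completes σ.
Run σ = ⟨aa⟩ on Q: start {v0}
  step 1 (a): {v1}
  step 2 (a): no successor for Q

aa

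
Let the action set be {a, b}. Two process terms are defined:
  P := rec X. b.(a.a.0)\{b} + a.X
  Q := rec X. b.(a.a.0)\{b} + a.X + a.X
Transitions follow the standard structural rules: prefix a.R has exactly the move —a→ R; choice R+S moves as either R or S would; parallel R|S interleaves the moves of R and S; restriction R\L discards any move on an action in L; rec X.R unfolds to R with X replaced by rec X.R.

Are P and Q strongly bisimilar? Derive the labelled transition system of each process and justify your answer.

P's transition system — 4 states:
  u0 = rec X. b.(a.a.0)\{b} + a.X ⊢ =a=> u0, =b=> u1
  u1 = (a.a.0)\{b} ⊢ =a=> u2
  u2 = (a.0)\{b} ⊢ =a=> u3
  u3 = 0\{b} ⊢ deadlocked
Q's transition system — 4 states:
  v0 = rec X. b.(a.a.0)\{b} + a.X + a.X ⊢ =a=> v0, =b=> v1
  v1 = (a.a.0)\{b} ⊢ =a=> v2
  v2 = (a.0)\{b} ⊢ =a=> v3
  v3 = 0\{b} ⊢ deadlocked
Partition-refinement fixed point:
  B0 = {u0, v0}
  B1 = {u1, v1}
  B2 = {u2, v2}
  B3 = {u3, v3}
u0 ∈ B0, v0 ∈ B0 → same block

bisimilar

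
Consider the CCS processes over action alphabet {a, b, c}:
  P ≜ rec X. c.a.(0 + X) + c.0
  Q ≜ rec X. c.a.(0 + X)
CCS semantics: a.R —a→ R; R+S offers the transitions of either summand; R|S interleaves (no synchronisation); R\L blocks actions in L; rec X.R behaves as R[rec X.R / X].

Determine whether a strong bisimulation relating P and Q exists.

P ≁ Q

P's transition system — 4 states:
  m0 = rec X. c.a.(0 + X) + c.0 :: -c-> m1, -c-> m2
  m1 = 0 :: ∅
  m2 = a.(0 + (rec X. c.a.(0 + X) + c.0)) :: -a-> m3
  m3 = 0 + (rec X. c.a.(0 + X) + c.0) :: -c-> m1, -c-> m2
Q's transition system — 3 states:
  n0 = rec X. c.a.(0 + X) :: -c-> n1
  n1 = a.(0 + (rec X. c.a.(0 + X))) :: -a-> n2
  n2 = 0 + (rec X. c.a.(0 + X)) :: -c-> n1
Partition-refinement fixed point:
  B0 = {m0, m3}
  B1 = {m2}
  B2 = {m1}
  B3 = {n0, n2}
  B4 = {n1}
m0 ∈ B0, n0 ∈ B3 → different blocks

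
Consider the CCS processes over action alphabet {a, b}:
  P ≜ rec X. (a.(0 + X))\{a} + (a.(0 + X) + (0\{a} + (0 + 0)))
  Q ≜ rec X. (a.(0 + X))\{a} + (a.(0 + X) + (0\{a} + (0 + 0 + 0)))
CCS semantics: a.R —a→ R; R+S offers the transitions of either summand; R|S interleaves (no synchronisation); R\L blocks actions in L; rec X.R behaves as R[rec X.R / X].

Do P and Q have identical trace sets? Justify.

YES

P's transition system — 2 states:
  p0 = rec X. (a.(0 + X))\{a} + (a.(0 + X) + (0\{a} + (0 + 0))) | ··a··> p1
  p1 = 0 + (rec X. (a.(0 + X))\{a} + (a.(0 + X) + (0\{a} + (0 + 0)))) | ··a··> p1
Q's transition system — 2 states:
  q0 = rec X. (a.(0 + X))\{a} + (a.(0 + X) + (0\{a} + (0 + 0 + 0))) | ··a··> q1
  q1 = 0 + (rec X. (a.(0 + X))\{a} + (a.(0 + X) + (0\{a} + (0 + 0 + 0)))) | ··a··> q1
Bisimilarity quotient blocks:
  B0 = {p0, p1, q0, q1}
p0 ∈ B0, q0 ∈ B0 → same block
Bisimilar ⇒ trace-equivalent.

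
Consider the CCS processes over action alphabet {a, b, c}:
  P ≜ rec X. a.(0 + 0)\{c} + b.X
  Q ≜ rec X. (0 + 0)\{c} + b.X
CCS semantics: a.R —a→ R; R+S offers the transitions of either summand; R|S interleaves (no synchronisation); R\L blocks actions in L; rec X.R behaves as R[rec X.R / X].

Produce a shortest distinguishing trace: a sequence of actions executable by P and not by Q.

Reachable graph of P (2 states):
  s0 = rec X. a.(0 + 0)\{c} + b.X :: —a→ s1, —b→ s0
  s1 = (0 + 0)\{c} :: ∅
Reachable graph of Q (1 states):
  t0 = rec X. (0 + 0)\{c} + b.X :: —b→ t0
Run σ = ⟨a⟩ on P: start {s0}
  after a @ step 1: {s1}
  — P admits the full trace.
Run σ = ⟨a⟩ on Q: start {t0}
  after a @ step 1: ∅ (Q stuck)

a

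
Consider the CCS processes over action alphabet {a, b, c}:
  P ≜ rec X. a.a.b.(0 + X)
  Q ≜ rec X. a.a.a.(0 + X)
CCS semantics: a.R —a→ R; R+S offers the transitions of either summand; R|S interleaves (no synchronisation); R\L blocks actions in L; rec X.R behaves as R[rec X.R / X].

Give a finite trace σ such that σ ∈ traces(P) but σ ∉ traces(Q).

aab

Reachable graph of P (4 states):
  u0 = rec X. a.a.b.(0 + X) → —a→ u1
  u1 = a.b.(0 + (rec X. a.a.b.(0 + X))) → —a→ u2
  u2 = b.(0 + (rec X. a.a.b.(0 + X))) → —b→ u3
  u3 = 0 + (rec X. a.a.b.(0 + X)) → —a→ u1
Reachable graph of Q (4 states):
  v0 = rec X. a.a.a.(0 + X) → —a→ v1
  v1 = a.a.(0 + (rec X. a.a.a.(0 + X))) → —a→ v2
  v2 = a.(0 + (rec X. a.a.a.(0 + X))) → —a→ v3
  v3 = 0 + (rec X. a.a.a.(0 + X)) → —a→ v1
Trace ⟨aab⟩ through P, begin at {u0}:
  [1] a ⇒ {u1}
  [2] a ⇒ {u2}
  [3] b ⇒ {u3}
  — P admits the full trace.
Trace ⟨aab⟩ through Q, begin at {v0}:
  [1] a ⇒ {v1}
  [2] a ⇒ {v2}
  [3] b ⇒ ∅ (Q stuck)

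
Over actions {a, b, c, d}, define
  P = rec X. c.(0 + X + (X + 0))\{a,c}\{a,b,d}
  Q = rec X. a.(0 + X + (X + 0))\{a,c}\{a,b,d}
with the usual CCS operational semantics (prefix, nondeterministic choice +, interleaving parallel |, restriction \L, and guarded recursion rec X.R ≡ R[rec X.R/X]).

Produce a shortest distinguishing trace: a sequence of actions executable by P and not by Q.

c

Reachable graph of P (2 states):
  s0 = rec X. c.(0 + X + (X + 0))\{a,c}\{a,b,d} has moves --c--▸ s1
  s1 = (0 + (rec X. c.(0 + X + (X + 0))\{a,c}\{a,b,d}) + ((rec X. c.(0 + X + (X + 0))\{a,c}\{a,b,d}) + 0))\{a,c}\{a,b,d} has moves (no moves)
Reachable graph of Q (2 states):
  t0 = rec X. a.(0 + X + (X + 0))\{a,c}\{a,b,d} has moves --a--▸ t1
  t1 = (0 + (rec X. a.(0 + X + (X + 0))\{a,c}\{a,b,d}) + ((rec X. a.(0 + X + (X + 0))\{a,c}\{a,b,d}) + 0))\{a,c}\{a,b,d} has moves (no moves)
Run σ = ⟨c⟩ on P: start {s0}
  [1] c ⇒ {s1}
  ✓ P
Run σ = ⟨c⟩ on Q: start {t0}
  [1] c ⇒ no successor for Q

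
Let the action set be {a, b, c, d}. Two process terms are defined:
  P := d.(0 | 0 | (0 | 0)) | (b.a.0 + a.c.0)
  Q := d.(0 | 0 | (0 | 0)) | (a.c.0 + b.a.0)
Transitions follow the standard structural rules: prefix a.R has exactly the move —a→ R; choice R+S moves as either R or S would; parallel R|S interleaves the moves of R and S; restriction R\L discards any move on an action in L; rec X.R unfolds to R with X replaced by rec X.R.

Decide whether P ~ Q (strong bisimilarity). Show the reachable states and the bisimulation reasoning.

LTS(P): 8 reachable states
  s0 = d.(0 | 0 | (0 | 0)) | (b.a.0 + a.c.0) → -a-> s1, -b-> s2, -d-> s3
  s1 = d.(0 | 0 | (0 | 0)) | c.0 → -c-> s4, -d-> s5
  s2 = d.(0 | 0 | (0 | 0)) | a.0 → -a-> s4, -d-> s6
  s3 = 0 | 0 | (0 | 0) | (b.a.0 + a.c.0) → -a-> s5, -b-> s6
  s4 = d.(0 | 0 | (0 | 0)) | 0 → -d-> s7
  s5 = 0 | 0 | (0 | 0) | c.0 → -c-> s7
  s6 = 0 | 0 | (0 | 0) | a.0 → -a-> s7
  s7 = 0 | 0 | (0 | 0) | 0 → ∅
LTS(Q): 8 reachable states
  t0 = d.(0 | 0 | (0 | 0)) | (a.c.0 + b.a.0) → -a-> t1, -b-> t2, -d-> t3
  t1 = d.(0 | 0 | (0 | 0)) | c.0 → -c-> t4, -d-> t5
  t2 = d.(0 | 0 | (0 | 0)) | a.0 → -a-> t4, -d-> t6
  t3 = 0 | 0 | (0 | 0) | (a.c.0 + b.a.0) → -a-> t5, -b-> t6
  t4 = d.(0 | 0 | (0 | 0)) | 0 → -d-> t7
  t5 = 0 | 0 | (0 | 0) | c.0 → -c-> t7
  t6 = 0 | 0 | (0 | 0) | a.0 → -a-> t7
  t7 = 0 | 0 | (0 | 0) | 0 → ∅
Coarsest stable partition (strong bisimilarity classes):
  B0 = {s0, t0}
  B1 = {s3, t3}
  B2 = {s5, t5}
  B3 = {s7, t7}
  B4 = {s6, t6}
  B5 = {s1, t1}
  B6 = {s4, t4}
  B7 = {s2, t2}
s0 ∈ B0, t0 ∈ B0 → same block

YES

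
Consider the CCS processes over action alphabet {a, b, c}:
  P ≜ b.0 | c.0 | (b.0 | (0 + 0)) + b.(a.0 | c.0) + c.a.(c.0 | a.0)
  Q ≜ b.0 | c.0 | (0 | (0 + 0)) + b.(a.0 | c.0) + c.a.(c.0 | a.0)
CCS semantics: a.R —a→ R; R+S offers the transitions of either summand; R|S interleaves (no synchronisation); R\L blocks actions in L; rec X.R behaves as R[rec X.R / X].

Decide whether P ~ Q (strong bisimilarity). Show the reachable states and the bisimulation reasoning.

P's transition system — 16 states:
  u0 = b.0 | c.0 | (b.0 | (0 + 0)) + b.(a.0 | c.0) + c.a.(c.0 | a.0) has moves ··b··> u1, ··b··> u2, ··b··> u3, ··c··> u4, ··c··> u5
  u1 = 0 | c.0 | (b.0 | (0 + 0)) has moves ··b··> u6, ··c··> u7
  u2 = a.0 | c.0 has moves ··a··> u8, ··c··> u9
  u3 = b.0 | c.0 | (0 | (0 + 0)) has moves ··b··> u6, ··c··> u10
  u4 = a.(c.0 | a.0) has moves ··a··> u11
  u5 = b.0 | 0 | (b.0 | (0 + 0)) has moves ··b··> u10, ··b··> u7
  u6 = 0 | c.0 | (0 | (0 + 0)) has moves ··c··> u12
  u7 = 0 | 0 | (b.0 | (0 + 0)) has moves ··b··> u12
  u8 = 0 | c.0 has moves ··c··> u13
  u9 = a.0 | 0 has moves ··a··> u13
  u10 = b.0 | 0 | (0 | (0 + 0)) has moves ··b··> u12
  u11 = c.0 | a.0 has moves ··a··> u14, ··c··> u15
  u12 = 0 | 0 | (0 | (0 + 0)) has moves ∅
  u13 = 0 | 0 has moves ∅
  u14 = c.0 | 0 has moves ··c··> u13
  u15 = 0 | a.0 has moves ··a··> u13
Q's transition system — 12 states:
  v0 = b.0 | c.0 | (0 | (0 + 0)) + b.(a.0 | c.0) + c.a.(c.0 | a.0) has moves ··b··> v1, ··b··> v2, ··c··> v3, ··c··> v4
  v1 = 0 | c.0 | (0 | (0 + 0)) has moves ··c··> v5
  v2 = a.0 | c.0 has moves ··a··> v6, ··c··> v7
  v3 = a.(c.0 | a.0) has moves ··a··> v8
  v4 = b.0 | 0 | (0 | (0 + 0)) has moves ··b··> v5
  v5 = 0 | 0 | (0 | (0 + 0)) has moves ∅
  v6 = 0 | c.0 has moves ··c··> v9
  v7 = a.0 | 0 has moves ··a··> v9
  v8 = c.0 | a.0 has moves ··a··> v10, ··c··> v11
  v9 = 0 | 0 has moves ∅
  v10 = c.0 | 0 has moves ··c··> v9
  v11 = 0 | a.0 has moves ··a··> v9
Partition-refinement fixed point:
  B0 = {u0}
  B1 = {u1, u3}
  B2 = {u14, u6, u8, v1, v10, v6}
  B3 = {u12, u13, v5, v9}
  B4 = {u10, u7, v4}
  B5 = {u5}
  B6 = {u4, v3}
  B7 = {u11, u2, v2, v8}
  B8 = {u15, u9, v11, v7}
  B9 = {v0}
u0 ∈ B0, v0 ∈ B9 → different blocks

NO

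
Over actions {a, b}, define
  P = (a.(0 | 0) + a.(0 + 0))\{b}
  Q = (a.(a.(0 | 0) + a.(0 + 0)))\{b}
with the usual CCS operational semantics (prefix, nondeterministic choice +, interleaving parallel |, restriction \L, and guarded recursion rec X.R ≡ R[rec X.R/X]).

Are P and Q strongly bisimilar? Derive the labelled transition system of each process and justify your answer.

LTS(P): 3 reachable states
  m0 = (a.(0 | 0) + a.(0 + 0))\{b} → -a-> m1, -a-> m2
  m1 = (0 + 0)\{b} → stopped
  m2 = (0 | 0)\{b} → stopped
LTS(Q): 4 reachable states
  n0 = (a.(a.(0 | 0) + a.(0 + 0)))\{b} → -a-> n1
  n1 = (a.(0 | 0) + a.(0 + 0))\{b} → -a-> n2, -a-> n3
  n2 = (0 + 0)\{b} → stopped
  n3 = (0 | 0)\{b} → stopped
Bisimilarity quotient blocks:
  B0 = {m0, n1}
  B1 = {m1, m2, n2, n3}
  B2 = {n0}
m0 ∈ B0, n0 ∈ B2 → different blocks

NO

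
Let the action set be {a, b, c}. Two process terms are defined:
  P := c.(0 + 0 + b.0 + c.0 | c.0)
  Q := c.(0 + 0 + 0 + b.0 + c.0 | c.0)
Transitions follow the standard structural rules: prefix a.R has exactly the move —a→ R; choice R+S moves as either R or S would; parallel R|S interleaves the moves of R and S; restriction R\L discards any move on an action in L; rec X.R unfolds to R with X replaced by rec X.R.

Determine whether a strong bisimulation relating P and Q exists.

LTS(P): 6 reachable states
  p0 = c.(0 + 0 + b.0 + c.0 | c.0) ⊢ =c=> p1
  p1 = 0 + 0 + b.0 + c.0 | c.0 ⊢ =b=> p2, =c=> p3, =c=> p4
  p2 = 0 ⊢ ∅
  p3 = 0 | c.0 ⊢ =c=> p5
  p4 = c.0 | 0 ⊢ =c=> p5
  p5 = 0 | 0 ⊢ ∅
LTS(Q): 6 reachable states
  q0 = c.(0 + 0 + 0 + b.0 + c.0 | c.0) ⊢ =c=> q1
  q1 = 0 + 0 + 0 + b.0 + c.0 | c.0 ⊢ =b=> q2, =c=> q3, =c=> q4
  q2 = 0 ⊢ ∅
  q3 = 0 | c.0 ⊢ =c=> q5
  q4 = c.0 | 0 ⊢ =c=> q5
  q5 = 0 | 0 ⊢ ∅
Bisimilarity quotient blocks:
  B0 = {p0, q0}
  B1 = {p1, q1}
  B2 = {p3, p4, q3, q4}
  B3 = {p2, p5, q2, q5}
p0 ∈ B0, q0 ∈ B0 → same block

YES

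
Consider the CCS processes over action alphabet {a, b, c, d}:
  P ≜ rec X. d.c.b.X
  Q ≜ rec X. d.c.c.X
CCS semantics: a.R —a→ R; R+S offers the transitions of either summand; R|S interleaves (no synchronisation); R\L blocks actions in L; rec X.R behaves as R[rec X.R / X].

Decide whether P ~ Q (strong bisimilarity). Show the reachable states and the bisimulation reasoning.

P ≁ Q

P's transition system — 3 states:
  s0 = rec X. d.c.b.X ⊢ =d=> s1
  s1 = c.b.(rec X. d.c.b.X) ⊢ =c=> s2
  s2 = b.(rec X. d.c.b.X) ⊢ =b=> s0
Q's transition system — 3 states:
  t0 = rec X. d.c.c.X ⊢ =d=> t1
  t1 = c.c.(rec X. d.c.c.X) ⊢ =c=> t2
  t2 = c.(rec X. d.c.c.X) ⊢ =c=> t0
Bisimilarity quotient blocks:
  B0 = {s0}
  B1 = {s1}
  B2 = {s2}
  B3 = {t0}
  B4 = {t1}
  B5 = {t2}
s0 ∈ B0, t0 ∈ B3 → different blocks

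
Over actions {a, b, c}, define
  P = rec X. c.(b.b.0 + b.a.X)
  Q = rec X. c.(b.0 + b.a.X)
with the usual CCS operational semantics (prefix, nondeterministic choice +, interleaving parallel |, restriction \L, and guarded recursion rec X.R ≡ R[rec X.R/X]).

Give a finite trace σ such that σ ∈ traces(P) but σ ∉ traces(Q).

Reachable graph of P (5 states):
  u0 = rec X. c.(b.b.0 + b.a.X) :: —c→ u1
  u1 = b.b.0 + b.a.(rec X. c.(b.b.0 + b.a.X)) :: —b→ u2, —b→ u3
  u2 = a.(rec X. c.(b.b.0 + b.a.X)) :: —a→ u0
  u3 = b.0 :: —b→ u4
  u4 = 0 :: ·
Reachable graph of Q (4 states):
  v0 = rec X. c.(b.0 + b.a.X) :: —c→ v1
  v1 = b.0 + b.a.(rec X. c.(b.0 + b.a.X)) :: —b→ v2, —b→ v3
  v2 = 0 :: ·
  v3 = a.(rec X. c.(b.0 + b.a.X)) :: —a→ v0
Trace ⟨cbb⟩ through P, begin at {u0}:
  after c @ step 1: {u1}
  after b @ step 2: {u2, u3}
  after b @ step 3: {u4}
  — P admits the full trace.
Trace ⟨cbb⟩ through Q, begin at {v0}:
  after c @ step 1: {v1}
  after b @ step 2: {v2, v3}
  after b @ step 3: ∅ (Q stuck)

cbb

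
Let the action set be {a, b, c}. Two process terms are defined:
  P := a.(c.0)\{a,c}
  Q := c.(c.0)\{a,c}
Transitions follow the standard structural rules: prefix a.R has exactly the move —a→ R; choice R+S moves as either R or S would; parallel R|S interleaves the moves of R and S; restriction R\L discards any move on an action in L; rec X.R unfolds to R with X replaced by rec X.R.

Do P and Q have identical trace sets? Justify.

LTS(P): 2 reachable states
  m0 = a.(c.0)\{a,c} has moves —a→ m1
  m1 = (c.0)\{a,c} has moves (no moves)
LTS(Q): 2 reachable states
  n0 = c.(c.0)\{a,c} has moves —c→ n1
  n1 = (c.0)\{a,c} has moves (no moves)
Run σ = ⟨a⟩ on P: start {m0}
  step 1 (a): {m1}
  ✓ P
Run σ = ⟨a⟩ on Q: start {n0}
  step 1 (a): ∅ (Q stuck)

trace-distinct — witness ⟨a⟩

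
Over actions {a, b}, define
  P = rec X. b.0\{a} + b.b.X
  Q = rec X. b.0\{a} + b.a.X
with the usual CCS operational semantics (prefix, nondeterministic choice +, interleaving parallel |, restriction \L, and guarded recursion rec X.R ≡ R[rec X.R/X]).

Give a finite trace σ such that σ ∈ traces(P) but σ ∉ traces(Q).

P's transition system — 3 states:
  p0 = rec X. b.0\{a} + b.b.X | -b-> p1, -b-> p2
  p1 = 0\{a} | ·
  p2 = b.(rec X. b.0\{a} + b.b.X) | -b-> p0
Q's transition system — 3 states:
  q0 = rec X. b.0\{a} + b.a.X | -b-> q1, -b-> q2
  q1 = 0\{a} | ·
  q2 = a.(rec X. b.0\{a} + b.a.X) | -a-> q0
Trace ⟨bb⟩ through P, begin at {p0}:
  step 1 (b): {p1, p2}
  step 2 (b): {p0}
  P completes σ.
Trace ⟨bb⟩ through Q, begin at {q0}:
  step 1 (b): {q1, q2}
  step 2 (b): no successor for Q

bb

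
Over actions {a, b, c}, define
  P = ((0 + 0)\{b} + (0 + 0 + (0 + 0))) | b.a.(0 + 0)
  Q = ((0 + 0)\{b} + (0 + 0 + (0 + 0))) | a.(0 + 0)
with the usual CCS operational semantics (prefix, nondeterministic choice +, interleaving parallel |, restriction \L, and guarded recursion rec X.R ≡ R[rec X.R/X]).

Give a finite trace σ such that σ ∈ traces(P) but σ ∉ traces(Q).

b

P's transition system — 3 states:
  u0 = ((0 + 0)\{b} + (0 + 0 + (0 + 0))) | b.a.(0 + 0) has moves --b--▸ u1
  u1 = ((0 + 0)\{b} + (0 + 0 + (0 + 0))) | a.(0 + 0) has moves --a--▸ u2
  u2 = ((0 + 0)\{b} + (0 + 0 + (0 + 0))) | (0 + 0) has moves stopped
Q's transition system — 2 states:
  v0 = ((0 + 0)\{b} + (0 + 0 + (0 + 0))) | a.(0 + 0) has moves --a--▸ v1
  v1 = ((0 + 0)\{b} + (0 + 0 + (0 + 0))) | (0 + 0) has moves stopped
Executing b from P (initial set {u0}):
  step 1 (b): {u1}
  — P admits the full trace.
Executing b from Q (initial set {v0}):
  step 1 (b): ∅ (Q stuck)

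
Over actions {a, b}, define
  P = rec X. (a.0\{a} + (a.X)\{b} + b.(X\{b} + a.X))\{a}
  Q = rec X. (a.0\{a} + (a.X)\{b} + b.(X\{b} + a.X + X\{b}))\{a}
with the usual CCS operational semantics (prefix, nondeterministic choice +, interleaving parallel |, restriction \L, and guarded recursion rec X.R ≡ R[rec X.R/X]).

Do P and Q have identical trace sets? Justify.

trace-equivalent

Reachable graph of P (2 states):
  m0 = rec X. (a.0\{a} + (a.X)\{b} + b.(X\{b} + a.X))\{a} | --b--▸ m1
  m1 = ((rec X. (a.0\{a} + (a.X)\{b} + b.(X\{b} + a.X))\{a})\{b} + a.(rec X. (a.0\{a} + (a.X)\{b} + b.(X\{b} + a.X))\{a}))\{a} | ·
Reachable graph of Q (2 states):
  n0 = rec X. (a.0\{a} + (a.X)\{b} + b.(X\{b} + a.X + X\{b}))\{a} | --b--▸ n1
  n1 = ((rec X. (a.0\{a} + (a.X)\{b} + b.(X\{b} + a.X + X\{b}))\{a})\{b} + a.(rec X. (a.0\{a} + (a.X)\{b} + b.(X\{b} + a.X + X\{b}))\{a}) + (rec X. (a.0\{a} + (a.X)\{b} + b.(X\{b} + a.X + X\{b}))\{a})\{b})\{a} | ·
Coarsest stable partition (strong bisimilarity classes):
  B0 = {m0, n0}
  B1 = {m1, n1}
m0 ∈ B0, n0 ∈ B0 → same block
Bisimilar ⇒ trace-equivalent.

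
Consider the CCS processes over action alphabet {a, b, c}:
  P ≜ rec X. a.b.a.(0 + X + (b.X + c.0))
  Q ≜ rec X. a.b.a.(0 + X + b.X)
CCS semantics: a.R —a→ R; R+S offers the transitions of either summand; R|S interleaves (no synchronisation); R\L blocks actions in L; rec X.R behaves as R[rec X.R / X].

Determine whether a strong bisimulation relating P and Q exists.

not bisimilar

Reachable graph of P (5 states):
  s0 = rec X. a.b.a.(0 + X + (b.X + c.0)) has moves =a=> s1
  s1 = b.a.(0 + (rec X. a.b.a.(0 + X + (b.X + c.0))) + (b.(rec X. a.b.a.(0 + X + (b.X + c.0))) + c.0)) has moves =b=> s2
  s2 = a.(0 + (rec X. a.b.a.(0 + X + (b.X + c.0))) + (b.(rec X. a.b.a.(0 + X + (b.X + c.0))) + c.0)) has moves =a=> s3
  s3 = 0 + (rec X. a.b.a.(0 + X + (b.X + c.0))) + (b.(rec X. a.b.a.(0 + X + (b.X + c.0))) + c.0) has moves =a=> s1, =b=> s0, =c=> s4
  s4 = 0 has moves stopped
Reachable graph of Q (4 states):
  t0 = rec X. a.b.a.(0 + X + b.X) has moves =a=> t1
  t1 = b.a.(0 + (rec X. a.b.a.(0 + X + b.X)) + b.(rec X. a.b.a.(0 + X + b.X))) has moves =b=> t2
  t2 = a.(0 + (rec X. a.b.a.(0 + X + b.X)) + b.(rec X. a.b.a.(0 + X + b.X))) has moves =a=> t3
  t3 = 0 + (rec X. a.b.a.(0 + X + b.X)) + b.(rec X. a.b.a.(0 + X + b.X)) has moves =a=> t1, =b=> t0
Coarsest stable partition (strong bisimilarity classes):
  B0 = {s0}
  B1 = {s1}
  B2 = {s2}
  B3 = {s3}
  B4 = {s4}
  B5 = {t0}
  B6 = {t1}
  B7 = {t2}
  B8 = {t3}
s0 ∈ B0, t0 ∈ B5 → different blocks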